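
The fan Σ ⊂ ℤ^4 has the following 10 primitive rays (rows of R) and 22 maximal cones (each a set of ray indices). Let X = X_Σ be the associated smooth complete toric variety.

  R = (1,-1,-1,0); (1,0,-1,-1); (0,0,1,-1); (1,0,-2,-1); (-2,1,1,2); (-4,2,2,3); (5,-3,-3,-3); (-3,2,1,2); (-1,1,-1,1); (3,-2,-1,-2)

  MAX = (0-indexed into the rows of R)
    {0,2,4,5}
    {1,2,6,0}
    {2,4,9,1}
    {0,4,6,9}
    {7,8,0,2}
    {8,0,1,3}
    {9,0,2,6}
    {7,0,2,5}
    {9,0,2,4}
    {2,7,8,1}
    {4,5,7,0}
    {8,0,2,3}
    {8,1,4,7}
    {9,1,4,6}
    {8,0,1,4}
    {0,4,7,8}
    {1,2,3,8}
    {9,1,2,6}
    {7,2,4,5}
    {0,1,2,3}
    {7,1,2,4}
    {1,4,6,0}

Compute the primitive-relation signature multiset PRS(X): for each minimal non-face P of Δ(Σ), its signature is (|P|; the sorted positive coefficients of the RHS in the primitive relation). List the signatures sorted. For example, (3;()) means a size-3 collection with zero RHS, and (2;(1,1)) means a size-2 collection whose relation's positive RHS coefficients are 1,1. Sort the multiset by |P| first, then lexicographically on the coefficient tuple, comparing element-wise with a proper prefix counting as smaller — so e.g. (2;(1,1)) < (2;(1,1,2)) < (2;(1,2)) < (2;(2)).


Δ(Σ) — 10 vertices, 20 min non-faces:

  • {7,9}:  v_{7} + v_{9} = 0 ; sig = (2;())
  • {1,5}:  v_{1} + v_{5} = v_{7} ; sig = (2;(1))
  • {3,4}:  v_{3} + v_{4} = v_{8} ; sig = (2;(1))
  • {5,6}:  v_{5} + v_{6} = v_{0} ; sig = (2;(1))
  • {6,7}:  v_{6} + v_{7} = v_{0} + v_{1} ; sig = (2;(1,1))
  • {8,9}:  v_{8} + v_{9} = v_{0} + v_{1} ; sig = (2;(1,1))
  • {5,9}:  v_{5} + v_{9} = v_{0} + v_{2} + v_{4} ; sig = (2;(1,1,1))
  • {3,5}:  v_{3} + v_{5} = v_{0} + v_{2} + v_{7} + v_{8} ; sig = (2;(1,1,1,1))
  • {3,7}:  v_{3} + v_{7} = v_{2} + 2·v_{8} ; sig = (2;(1,2))
  • {5,8}:  v_{5} + v_{8} = v_{0} + 2·v_{7} ; sig = (2;(1,2))
  • {3,9}:  v_{3} + v_{9} = 2·v_{0} + 2·v_{1} + v_{2} ; sig = (2;(1,2,2))
  • {3,6}:  v_{3} + v_{6} = 3·v_{0} + 3·v_{1} + v_{2} ; sig = (2;(1,3,3))
  • {6,8}:  v_{6} + v_{8} = 2·v_{0} + 2·v_{1} ; sig = (2;(2,2))
  • {0,1,7}:  v_{0} + v_{1} + v_{7} = v_{8} ; sig = (3;(1))
  • {0,1,9}:  v_{0} + v_{1} + v_{9} = v_{6} ; sig = (3;(1))
  • {2,4,6}:  v_{2} + v_{4} + v_{6} = v_{9} ; sig = (3;(1))
  • {2,4,8}:  v_{2} + v_{4} + v_{8} = v_{7} ; sig = (3;(1))
  • {0,1,2,4}:  v_{0} + v_{1} + v_{2} + v_{4} = 0 ; sig = (4;())
  • {0,1,2,8}:  v_{0} + v_{1} + v_{2} + v_{8} = v_{3} ; sig = (4;(1))
  • {0,2,4,7}:  v_{0} + v_{2} + v_{4} + v_{7} = v_{5} ; sig = (4;(1))

so the primitive-relation signature multiset is
    |P|=2: 13 collections, coeffs (), (1), (1), (1), (1,1), (1,1), (1,1,1), (1,1,1,1), (1,2), (1,2), (1,2,2), (1,3,3), (2,2)
    |P|=3: 4 collections, coeffs (1), (1), (1), (1)
    |P|=4: 3 collections, coeffs (), (1), (1)


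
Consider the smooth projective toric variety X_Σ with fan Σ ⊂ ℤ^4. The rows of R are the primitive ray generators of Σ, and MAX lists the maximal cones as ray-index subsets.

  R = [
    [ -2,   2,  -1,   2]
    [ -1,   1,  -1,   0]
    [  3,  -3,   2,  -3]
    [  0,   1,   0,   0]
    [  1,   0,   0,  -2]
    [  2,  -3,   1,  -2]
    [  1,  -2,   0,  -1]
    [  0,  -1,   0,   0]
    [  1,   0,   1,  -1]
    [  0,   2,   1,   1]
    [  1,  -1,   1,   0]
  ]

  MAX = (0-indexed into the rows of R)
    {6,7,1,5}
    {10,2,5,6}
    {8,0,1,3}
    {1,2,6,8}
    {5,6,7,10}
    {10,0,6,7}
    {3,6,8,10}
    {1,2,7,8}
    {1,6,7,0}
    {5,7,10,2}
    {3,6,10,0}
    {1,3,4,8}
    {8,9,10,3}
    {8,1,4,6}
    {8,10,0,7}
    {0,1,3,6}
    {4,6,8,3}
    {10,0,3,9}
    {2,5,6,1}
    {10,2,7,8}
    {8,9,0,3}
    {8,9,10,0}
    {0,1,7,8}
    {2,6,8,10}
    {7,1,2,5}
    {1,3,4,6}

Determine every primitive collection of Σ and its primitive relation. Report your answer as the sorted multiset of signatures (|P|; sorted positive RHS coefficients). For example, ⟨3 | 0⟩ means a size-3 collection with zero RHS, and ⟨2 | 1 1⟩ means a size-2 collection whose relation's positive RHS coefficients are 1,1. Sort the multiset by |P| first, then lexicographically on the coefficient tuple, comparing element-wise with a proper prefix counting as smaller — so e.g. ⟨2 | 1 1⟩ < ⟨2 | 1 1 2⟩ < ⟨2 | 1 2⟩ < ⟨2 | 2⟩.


Minimal non-faces — 23 found among 11 rays, 26 max cones:

  • {1,10}:  v_{1} + v_{10} = 0 ; sig = ⟨2 | 0⟩
  • {3,7}:  v_{3} + v_{7} = 0 ; sig = ⟨2 | 0⟩
  • {0,5}:  v_{0} + v_{5} = v_{7} ; sig = ⟨2 | 1⟩
  • {5,8}:  v_{5} + v_{8} = v_{2} ; sig = ⟨2 | 1⟩
  • {0,2}:  v_{0} + v_{2} = v_{7} + v_{8} ; sig = ⟨2 | 1 1⟩
  • {0,4}:  v_{0} + v_{4} = v_{1} + v_{3} ; sig = ⟨2 | 1 1⟩
  • {3,5}:  v_{3} + v_{5} = v_{6} + v_{8} ; sig = ⟨2 | 1 1⟩
  • {5,9}:  v_{5} + v_{9} = v_{8} + v_{10} ; sig = ⟨2 | 1 1⟩
  • {6,9}:  v_{6} + v_{9} = v_{3} + v_{10} ; sig = ⟨2 | 1 1⟩
  • {1,9}:  v_{1} + v_{9} = v_{0} + v_{3} + v_{8} ; sig = ⟨2 | 1 1 1⟩
  • {4,7}:  v_{4} + v_{7} = v_{1} + v_{6} + v_{8} ; sig = ⟨2 | 1 1 1⟩
  • {4,10}:  v_{4} + v_{10} = v_{3} + v_{6} + v_{8} ; sig = ⟨2 | 1 1 1⟩
  • {7,9}:  v_{7} + v_{9} = v_{0} + v_{8} + v_{10} ; sig = ⟨2 | 1 1 1⟩
  • {2,3}:  v_{2} + v_{3} = v_{6} + 2·v_{8} ; sig = ⟨2 | 1 2⟩
  • {2,9}:  v_{2} + v_{9} = 2·v_{8} + v_{10} ; sig = ⟨2 | 1 2⟩
  • {4,9}:  v_{4} + v_{9} = 2·v_{3} + v_{8} ; sig = ⟨2 | 1 2⟩
  • {4,5}:  v_{4} + v_{5} = v_{1} + 2·v_{6} + 2·v_{8} ; sig = ⟨2 | 1 2 2⟩
  • {2,4}:  v_{2} + v_{4} = v_{1} + 2·v_{6} + 3·v_{8} ; sig = ⟨2 | 1 2 3⟩
  • {0,6,8}:  v_{0} + v_{6} + v_{8} = 0 ; sig = ⟨3 | 0⟩
  • {6,7,8}:  v_{6} + v_{7} + v_{8} = v_{5} ; sig = ⟨3 | 1⟩
  • {2,6,7}:  v_{2} + v_{6} + v_{7} = 2·v_{5} ; sig = ⟨3 | 2⟩
  • {0,3,8,10}:  v_{0} + v_{3} + v_{8} + v_{10} = v_{9} ; sig = ⟨4 | 1⟩
  • {1,3,6,8}:  v_{1} + v_{3} + v_{6} + v_{8} = v_{4} ; sig = ⟨4 | 1⟩

so the primitive-relation signature multiset is
    |P|=2: 18 collections, coeffs (), (), (1), (1), (1,1), (1,1), (1,1), (1,1), (1,1), (1,1,1), (1,1,1), (1,1,1), (1,1,1), (1,2), (1,2), (1,2), (1,2,2), (1,2,3)
    |P|=3: 3 collections, coeffs (), (1), (2)
    |P|=4: 2 collections, coeffs (1), (1)


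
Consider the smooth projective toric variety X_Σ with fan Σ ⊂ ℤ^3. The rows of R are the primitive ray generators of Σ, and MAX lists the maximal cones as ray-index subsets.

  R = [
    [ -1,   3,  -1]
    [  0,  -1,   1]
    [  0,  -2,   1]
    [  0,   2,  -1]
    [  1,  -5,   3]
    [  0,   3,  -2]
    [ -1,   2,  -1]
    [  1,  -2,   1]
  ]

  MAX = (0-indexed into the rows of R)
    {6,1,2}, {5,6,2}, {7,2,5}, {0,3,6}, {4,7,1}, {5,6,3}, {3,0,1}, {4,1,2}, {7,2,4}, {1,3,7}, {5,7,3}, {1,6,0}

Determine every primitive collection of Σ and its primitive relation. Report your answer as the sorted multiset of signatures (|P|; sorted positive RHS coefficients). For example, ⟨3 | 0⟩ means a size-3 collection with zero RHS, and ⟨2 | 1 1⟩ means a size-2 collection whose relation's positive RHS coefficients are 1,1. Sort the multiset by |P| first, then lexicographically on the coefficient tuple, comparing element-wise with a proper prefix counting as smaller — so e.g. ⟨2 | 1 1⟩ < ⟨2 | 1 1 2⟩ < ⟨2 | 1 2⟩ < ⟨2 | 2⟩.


12 collections generate NE(X_Σ); each relation:

  P = {2,3}:  v_{2} + v_{3} = 0  ⟹  sig = ⟨2 | 0⟩
  P = {6,7}:  v_{6} + v_{7} = 0  ⟹  sig = ⟨2 | 0⟩
  P = {1,5}:  v_{1} + v_{5} = v_{3}  ⟹  sig = ⟨2 | 1⟩
  P = {4,5}:  v_{4} + v_{5} = v_{7}  ⟹  sig = ⟨2 | 1⟩
  P = {0,2}:  v_{0} + v_{2} = v_{1} + v_{6}  ⟹  sig = ⟨2 | 1 1⟩
  P = {0,7}:  v_{0} + v_{7} = v_{1} + v_{3}  ⟹  sig = ⟨2 | 1 1⟩
  P = {3,4}:  v_{3} + v_{4} = v_{1} + v_{7}  ⟹  sig = ⟨2 | 1 1⟩
  P = {4,6}:  v_{4} + v_{6} = v_{1} + v_{2}  ⟹  sig = ⟨2 | 1 1⟩
  P = {0,5}:  v_{0} + v_{5} = 2·v_{3} + v_{6}  ⟹  sig = ⟨2 | 1 2⟩
  P = {0,4}:  v_{0} + v_{4} = 2·v_{1}  ⟹  sig = ⟨2 | 2⟩
  P = {1,2,7}:  v_{1} + v_{2} + v_{7} = v_{4}  ⟹  sig = ⟨3 | 1⟩
  P = {1,3,6}:  v_{1} + v_{3} + v_{6} = v_{0}  ⟹  sig = ⟨3 | 1⟩

Sorted signature multiset PRS(X):
    ⟨2 | 0⟩
    ⟨2 | 0⟩
    ⟨2 | 1⟩
    ⟨2 | 1⟩
    ⟨2 | 1 1⟩
    ⟨2 | 1 1⟩
    ⟨2 | 1 1⟩
    ⟨2 | 1 1⟩
    ⟨2 | 1 2⟩
    ⟨2 | 2⟩
    ⟨3 | 1⟩
    ⟨3 | 1⟩


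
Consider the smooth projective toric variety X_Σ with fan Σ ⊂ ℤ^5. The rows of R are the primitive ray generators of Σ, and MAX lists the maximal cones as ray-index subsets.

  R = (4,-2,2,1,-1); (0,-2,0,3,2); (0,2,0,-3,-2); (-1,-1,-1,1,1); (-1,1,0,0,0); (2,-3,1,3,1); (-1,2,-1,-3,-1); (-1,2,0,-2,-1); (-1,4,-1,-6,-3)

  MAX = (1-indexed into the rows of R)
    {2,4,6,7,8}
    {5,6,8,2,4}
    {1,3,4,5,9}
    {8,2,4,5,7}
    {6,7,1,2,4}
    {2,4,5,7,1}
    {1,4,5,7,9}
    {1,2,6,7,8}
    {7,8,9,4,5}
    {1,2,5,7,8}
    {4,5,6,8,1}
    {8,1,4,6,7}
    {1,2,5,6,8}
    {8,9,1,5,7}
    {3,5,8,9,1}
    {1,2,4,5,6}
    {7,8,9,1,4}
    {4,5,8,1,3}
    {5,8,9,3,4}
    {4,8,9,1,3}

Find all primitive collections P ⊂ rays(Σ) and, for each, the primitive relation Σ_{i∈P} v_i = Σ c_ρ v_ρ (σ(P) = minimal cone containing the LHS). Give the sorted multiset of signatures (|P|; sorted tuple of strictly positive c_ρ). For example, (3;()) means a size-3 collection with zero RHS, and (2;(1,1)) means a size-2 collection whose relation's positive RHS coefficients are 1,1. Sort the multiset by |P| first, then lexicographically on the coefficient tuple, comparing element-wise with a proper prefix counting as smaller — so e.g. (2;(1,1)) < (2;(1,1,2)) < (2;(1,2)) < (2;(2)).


Δ(Σ) — 9 vertices, 9 min non-faces:

  • {2,3}:  v_{2} + v_{3} = 0  →  sig = (2;())
  • {2,9}:  v_{2} + v_{9} = v_{7}  →  sig = (2;(1))
  • {3,7}:  v_{3} + v_{7} = v_{9}  →  sig = (2;(1))
  • {3,6}:  v_{3} + v_{6} = v_{1} + v_{4} + v_{8}  →  sig = (2;(1,1,1))
  • {6,9}:  v_{6} + v_{9} = v_{1} + v_{4} + v_{7} + v_{8}  →  sig = (2;(1,1,1,1))
  • {5,6,7}:  v_{5} + v_{6} + v_{7} = 0  →  sig = (3;())
  • {1,2,4,8}:  v_{1} + v_{2} + v_{4} + v_{8} = v_{6}  →  sig = (4;(1))
  • {1,4,5,7,8}:  v_{1} + v_{4} + v_{5} + v_{7} + v_{8} = v_{3}  →  sig = (5;(1))
  • {1,4,5,8,9}:  v_{1} + v_{4} + v_{5} + v_{8} + v_{9} = 2·v_{3}  →  sig = (5;(2))

Hence PRS(X_Σ) =
[(2;()), (2;(1)), (2;(1)), (2;(1,1,1)), (2;(1,1,1,1)), (3;()), (4;(1)), (5;(1)), (5;(2))]


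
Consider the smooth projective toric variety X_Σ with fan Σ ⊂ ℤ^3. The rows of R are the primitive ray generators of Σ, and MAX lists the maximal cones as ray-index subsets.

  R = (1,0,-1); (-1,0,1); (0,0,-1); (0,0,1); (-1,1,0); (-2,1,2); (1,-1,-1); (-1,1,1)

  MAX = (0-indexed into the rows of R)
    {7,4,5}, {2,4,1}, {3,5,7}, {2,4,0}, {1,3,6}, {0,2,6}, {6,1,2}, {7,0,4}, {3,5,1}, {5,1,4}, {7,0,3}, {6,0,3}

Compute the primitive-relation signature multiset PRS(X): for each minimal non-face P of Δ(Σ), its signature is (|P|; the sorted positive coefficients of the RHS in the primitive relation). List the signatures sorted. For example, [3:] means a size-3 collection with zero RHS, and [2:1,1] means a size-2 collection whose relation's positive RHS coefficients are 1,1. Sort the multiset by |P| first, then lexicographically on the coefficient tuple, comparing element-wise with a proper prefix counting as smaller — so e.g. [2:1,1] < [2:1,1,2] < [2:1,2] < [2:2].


|primitive collections| = 10. Relations:

  • {0,1}:  v_{0} + v_{1} = 0  ⇒ sig = [2:]
  • {2,3}:  v_{2} + v_{3} = 0  ⇒ sig = [2:]
  • {6,7}:  v_{6} + v_{7} = 0  ⇒ sig = [2:]
  • {0,5}:  v_{0} + v_{5} = v_{7}  ⇒ sig = [2:1]
  • {1,7}:  v_{1} + v_{7} = v_{5}  ⇒ sig = [2:1]
  • {2,7}:  v_{2} + v_{7} = v_{4}  ⇒ sig = [2:1]
  • {3,4}:  v_{3} + v_{4} = v_{7}  ⇒ sig = [2:1]
  • {4,6}:  v_{4} + v_{6} = v_{2}  ⇒ sig = [2:1]
  • {5,6}:  v_{5} + v_{6} = v_{1}  ⇒ sig = [2:1]
  • {2,5}:  v_{2} + v_{5} = v_{1} + v_{4}  ⇒ sig = [2:1,1]

Sorted signature multiset PRS(X):
[[2:], [2:], [2:], [2:1], [2:1], [2:1], [2:1], [2:1], [2:1], [2:1,1]]


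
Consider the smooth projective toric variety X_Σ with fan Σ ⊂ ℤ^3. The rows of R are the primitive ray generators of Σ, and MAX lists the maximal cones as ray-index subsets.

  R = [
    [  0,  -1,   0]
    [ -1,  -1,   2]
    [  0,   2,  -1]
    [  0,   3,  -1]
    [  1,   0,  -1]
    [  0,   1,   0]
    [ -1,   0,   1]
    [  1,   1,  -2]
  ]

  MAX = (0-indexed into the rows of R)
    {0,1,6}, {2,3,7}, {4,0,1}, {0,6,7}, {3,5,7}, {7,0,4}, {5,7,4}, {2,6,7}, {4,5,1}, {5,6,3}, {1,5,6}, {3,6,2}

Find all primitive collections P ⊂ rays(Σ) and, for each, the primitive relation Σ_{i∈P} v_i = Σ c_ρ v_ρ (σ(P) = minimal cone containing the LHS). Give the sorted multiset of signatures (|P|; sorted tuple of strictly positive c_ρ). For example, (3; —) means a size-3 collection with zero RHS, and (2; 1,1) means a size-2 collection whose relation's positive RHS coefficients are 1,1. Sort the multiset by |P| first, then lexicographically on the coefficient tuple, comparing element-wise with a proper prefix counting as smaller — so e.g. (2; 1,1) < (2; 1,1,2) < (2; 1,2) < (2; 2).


12 minimal non-faces of Δ(Σ) (on 8 rays):

  • {0,5}:  v_{0} + v_{5} = 0  ⟹  sig = (2; —)
  • {1,7}:  v_{1} + v_{7} = 0  ⟹  sig = (2; —)
  • {4,6}:  v_{4} + v_{6} = 0  ⟹  sig = (2; —)
  • {0,3}:  v_{0} + v_{3} = v_{2}  ⟹  sig = (2; 1)
  • {2,5}:  v_{2} + v_{5} = v_{3}  ⟹  sig = (2; 1)
  • {0,2}:  v_{0} + v_{2} = v_{6} + v_{7}  ⟹  sig = (2; 1,1)
  • {1,2}:  v_{1} + v_{2} = v_{5} + v_{6}  ⟹  sig = (2; 1,1)
  • {2,4}:  v_{2} + v_{4} = v_{5} + v_{7}  ⟹  sig = (2; 1,1)
  • {1,3}:  v_{1} + v_{3} = 2·v_{5} + v_{6}  ⟹  sig = (2; 1,2)
  • {3,4}:  v_{3} + v_{4} = 2·v_{5} + v_{7}  ⟹  sig = (2; 1,2)
  • {5,6,7}:  v_{5} + v_{6} + v_{7} = v_{2}  ⟹  sig = (3; 1)
  • {3,6,7}:  v_{3} + v_{6} + v_{7} = 2·v_{2}  ⟹  sig = (3; 2)

Hence PRS(X_Σ) =
{ (2; —) ×3,  (2; 1) ×2,  (2; 1,1) ×3,  (2; 1,2) ×2,  (3; 1),  (3; 2) }


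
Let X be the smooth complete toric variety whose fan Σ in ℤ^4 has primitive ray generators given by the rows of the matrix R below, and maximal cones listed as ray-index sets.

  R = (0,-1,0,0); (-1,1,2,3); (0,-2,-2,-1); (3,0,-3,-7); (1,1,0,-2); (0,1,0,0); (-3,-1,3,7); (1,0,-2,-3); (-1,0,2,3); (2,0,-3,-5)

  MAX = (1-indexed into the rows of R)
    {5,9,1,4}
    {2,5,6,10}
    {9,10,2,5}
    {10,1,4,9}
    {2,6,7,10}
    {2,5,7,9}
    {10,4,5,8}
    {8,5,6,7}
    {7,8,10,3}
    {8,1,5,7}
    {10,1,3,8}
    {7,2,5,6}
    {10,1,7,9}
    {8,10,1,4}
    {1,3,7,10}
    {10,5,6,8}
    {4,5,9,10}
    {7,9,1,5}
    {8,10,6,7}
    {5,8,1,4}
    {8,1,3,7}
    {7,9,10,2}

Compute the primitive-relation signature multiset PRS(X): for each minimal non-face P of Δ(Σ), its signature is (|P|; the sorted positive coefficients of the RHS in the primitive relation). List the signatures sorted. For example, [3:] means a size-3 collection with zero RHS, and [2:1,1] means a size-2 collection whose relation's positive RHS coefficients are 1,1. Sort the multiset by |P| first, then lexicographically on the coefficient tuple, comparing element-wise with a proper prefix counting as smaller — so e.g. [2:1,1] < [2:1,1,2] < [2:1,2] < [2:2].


16 minimal non-faces of Δ(Σ) (on 10 rays):

  P={1,6}:  v_{1} + v_{6} = 0  ⟹  sig = [2:]
  P={8,9}:  v_{8} + v_{9} = 0  ⟹  sig = [2:]
  P={1,2}:  v_{1} + v_{2} = v_{9}  ⟹  sig = [2:1]
  P={2,8}:  v_{2} + v_{8} = v_{6}  ⟹  sig = [2:1]
  P={4,7}:  v_{4} + v_{7} = v_{1}  ⟹  sig = [2:1]
  P={6,9}:  v_{6} + v_{9} = v_{2}  ⟹  sig = [2:1]
  P={2,3}:  v_{2} + v_{3} = v_{7} + v_{10}  ⟹  sig = [2:1,1]
  P={3,5}:  v_{3} + v_{5} = v_{1} + v_{8}  ⟹  sig = [2:1,1]
  P={4,6}:  v_{4} + v_{6} = v_{5} + v_{10}  ⟹  sig = [2:1,1]
  P={2,4}:  v_{2} + v_{4} = v_{5} + v_{9} + v_{10}  ⟹  sig = [2:1,1,1]
  P={3,6}:  v_{3} + v_{6} = v_{7} + v_{8} + v_{10}  ⟹  sig = [2:1,1,1]
  P={3,9}:  v_{3} + v_{9} = v_{1} + v_{7} + v_{10}  ⟹  sig = [2:1,1,1]
  P={3,4}:  v_{3} + v_{4} = 2·v_{1} + v_{8} + v_{10}  ⟹  sig = [2:1,1,2]
  P={5,7,10}:  v_{5} + v_{7} + v_{10} = 0  ⟹  sig = [3:]
  P={1,5,10}:  v_{1} + v_{5} + v_{10} = v_{4}  ⟹  sig = [3:1]
  P={1,7,8,10}:  v_{1} + v_{7} + v_{8} + v_{10} = v_{3}  ⟹  sig = [4:1]

so the primitive-relation signature multiset is
[[2:], [2:], [2:1], [2:1], [2:1], [2:1], [2:1,1], [2:1,1], [2:1,1], [2:1,1,1], [2:1,1,1], [2:1,1,1], [2:1,1,2], [3:], [3:1], [4:1]]


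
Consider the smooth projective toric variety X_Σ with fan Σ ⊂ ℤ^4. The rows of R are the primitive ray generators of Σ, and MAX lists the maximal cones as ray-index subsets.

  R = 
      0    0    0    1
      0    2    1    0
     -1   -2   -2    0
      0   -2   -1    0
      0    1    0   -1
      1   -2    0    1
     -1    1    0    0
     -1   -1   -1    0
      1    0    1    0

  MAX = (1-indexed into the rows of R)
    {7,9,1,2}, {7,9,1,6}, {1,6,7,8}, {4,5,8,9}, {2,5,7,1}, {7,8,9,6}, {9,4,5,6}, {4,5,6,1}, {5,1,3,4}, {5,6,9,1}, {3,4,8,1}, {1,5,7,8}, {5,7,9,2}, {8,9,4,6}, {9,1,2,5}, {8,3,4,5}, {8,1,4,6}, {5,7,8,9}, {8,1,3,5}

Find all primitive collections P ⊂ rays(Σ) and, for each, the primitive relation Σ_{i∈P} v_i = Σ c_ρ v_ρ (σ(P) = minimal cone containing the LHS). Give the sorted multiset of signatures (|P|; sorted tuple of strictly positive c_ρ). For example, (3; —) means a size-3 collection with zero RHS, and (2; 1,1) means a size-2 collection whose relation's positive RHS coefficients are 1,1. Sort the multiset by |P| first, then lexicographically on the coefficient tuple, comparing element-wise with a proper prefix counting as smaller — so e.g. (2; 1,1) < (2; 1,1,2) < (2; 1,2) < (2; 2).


Primitive collections (14):

  {2,4}:  v_{2} + v_{4} = 0  ⟹  sig = (2; —)
  {2,8}:  v_{2} + v_{8} = v_{7}  ⟹  sig = (2; 1)
  {3,9}:  v_{3} + v_{9} = v_{4}  ⟹  sig = (2; 1)
  {4,7}:  v_{4} + v_{7} = v_{8}  ⟹  sig = (2; 1)
  {2,6}:  v_{2} + v_{6} = v_{1} + v_{9}  ⟹  sig = (2; 1,1)
  {2,3}:  v_{2} + v_{3} = v_{1} + v_{5} + v_{8}  ⟹  sig = (2; 1,1,1)
  {3,7}:  v_{3} + v_{7} = v_{1} + v_{5} + 2·v_{8}  ⟹  sig = (2; 1,1,2)
  {3,6}:  v_{3} + v_{6} = v_{1} + 2·v_{4}  ⟹  sig = (2; 1,2)
  {5,6,7}:  v_{5} + v_{6} + v_{7} = 0  ⟹  sig = (3; —)
  {1,4,9}:  v_{1} + v_{4} + v_{9} = v_{6}  ⟹  sig = (3; 1)
  {5,6,8}:  v_{5} + v_{6} + v_{8} = v_{4}  ⟹  sig = (3; 1)
  {1,8,9}:  v_{1} + v_{8} + v_{9} = v_{6} + v_{7}  ⟹  sig = (3; 1,1)
  {1,4,5,8}:  v_{1} + v_{4} + v_{5} + v_{8} = v_{3}  ⟹  sig = (4; 1)
  {1,5,7,9}:  v_{1} + v_{5} + v_{7} + v_{9} = v_{2}  ⟹  sig = (4; 1)

Sorted signature multiset PRS(X):
    (2; —)
    (2; 1)
    (2; 1)
    (2; 1)
    (2; 1,1)
    (2; 1,1,1)
    (2; 1,1,2)
    (2; 1,2)
    (3; —)
    (3; 1)
    (3; 1)
    (3; 1,1)
    (4; 1)
    (4; 1)


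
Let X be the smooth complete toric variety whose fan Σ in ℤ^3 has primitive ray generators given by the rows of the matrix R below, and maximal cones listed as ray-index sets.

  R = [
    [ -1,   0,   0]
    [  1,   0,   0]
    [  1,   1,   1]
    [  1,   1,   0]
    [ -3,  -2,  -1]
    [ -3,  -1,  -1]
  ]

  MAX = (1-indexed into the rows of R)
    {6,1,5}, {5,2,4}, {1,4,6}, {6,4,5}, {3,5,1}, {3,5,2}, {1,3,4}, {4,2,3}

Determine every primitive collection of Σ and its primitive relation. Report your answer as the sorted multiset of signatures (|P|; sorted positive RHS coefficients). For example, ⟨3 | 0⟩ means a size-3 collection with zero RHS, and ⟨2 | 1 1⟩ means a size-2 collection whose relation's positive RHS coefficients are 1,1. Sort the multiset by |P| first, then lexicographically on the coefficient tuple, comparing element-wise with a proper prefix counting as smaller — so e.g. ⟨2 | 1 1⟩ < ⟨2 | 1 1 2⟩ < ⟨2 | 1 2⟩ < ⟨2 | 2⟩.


Δ(Σ) — 6 vertices, 5 min non-faces:

  P = {1,2}:  v_{1} + v_{2} = 0  →  sig = ⟨2 | 0⟩
  P = {2,6}:  v_{2} + v_{6} = v_{4} + v_{5}  →  sig = ⟨2 | 1 1⟩
  P = {3,6}:  v_{3} + v_{6} = 2·v_{1}  →  sig = ⟨2 | 2⟩
  P = {1,4,5}:  v_{1} + v_{4} + v_{5} = v_{6}  →  sig = ⟨3 | 1⟩
  P = {3,4,5}:  v_{3} + v_{4} + v_{5} = v_{1}  →  sig = ⟨3 | 1⟩

Sorted signature multiset PRS(X):
[⟨2 | 0⟩, ⟨2 | 1 1⟩, ⟨2 | 2⟩, ⟨3 | 1⟩, ⟨3 | 1⟩]


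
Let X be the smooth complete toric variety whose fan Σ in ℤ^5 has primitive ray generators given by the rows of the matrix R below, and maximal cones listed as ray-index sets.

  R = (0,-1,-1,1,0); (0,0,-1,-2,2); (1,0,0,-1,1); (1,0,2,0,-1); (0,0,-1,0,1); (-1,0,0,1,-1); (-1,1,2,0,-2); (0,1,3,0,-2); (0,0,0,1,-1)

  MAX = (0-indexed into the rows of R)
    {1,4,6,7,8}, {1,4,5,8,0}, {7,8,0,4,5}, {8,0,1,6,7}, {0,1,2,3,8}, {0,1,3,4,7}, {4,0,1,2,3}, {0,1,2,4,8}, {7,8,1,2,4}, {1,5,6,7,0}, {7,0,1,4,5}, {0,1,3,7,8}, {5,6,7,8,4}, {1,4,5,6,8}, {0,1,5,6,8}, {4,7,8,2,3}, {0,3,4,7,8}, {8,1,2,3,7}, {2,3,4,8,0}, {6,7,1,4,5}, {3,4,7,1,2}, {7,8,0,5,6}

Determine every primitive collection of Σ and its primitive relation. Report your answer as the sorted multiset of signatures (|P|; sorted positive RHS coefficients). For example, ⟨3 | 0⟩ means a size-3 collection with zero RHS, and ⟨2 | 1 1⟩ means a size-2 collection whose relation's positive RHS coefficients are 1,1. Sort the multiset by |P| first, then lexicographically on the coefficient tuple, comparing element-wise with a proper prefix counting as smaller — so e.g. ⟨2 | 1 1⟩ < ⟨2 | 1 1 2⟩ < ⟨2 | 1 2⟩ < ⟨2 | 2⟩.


Δ(Σ) — 9 vertices, 9 min non-faces:

  P = {2,5}:  v_{2} + v_{5} = 0  ⟹  sig = ⟨2 | 0⟩
  P = {3,5}:  v_{3} + v_{5} = v_{0} + v_{7}  ⟹  sig = ⟨2 | 1 1⟩
  P = {2,6}:  v_{2} + v_{6} = v_{1} + v_{7} + v_{8}  ⟹  sig = ⟨2 | 1 1 1⟩
  P = {3,6}:  v_{3} + v_{6} = v_{0} + v_{1} + 2·v_{7} + v_{8}  ⟹  sig = ⟨2 | 1 1 1 2⟩
  P = {0,2,7}:  v_{0} + v_{2} + v_{7} = v_{3}  ⟹  sig = ⟨3 | 1⟩
  P = {0,4,6}:  v_{0} + v_{4} + v_{6} = v_{5}  ⟹  sig = ⟨3 | 1⟩
  P = {1,3,4,8}:  v_{1} + v_{3} + v_{4} + v_{8} = v_{2}  ⟹  sig = ⟨4 | 1⟩
  P = {1,5,7,8}:  v_{1} + v_{5} + v_{7} + v_{8} = v_{6}  ⟹  sig = ⟨4 | 1⟩
  P = {0,1,4,7,8}:  v_{0} + v_{1} + v_{4} + v_{7} + v_{8} = 0  ⟹  sig = ⟨5 | 0⟩

Hence PRS(X_Σ) =
    |P|=2: 4 collections, coeffs (), (1,1), (1,1,1), (1,1,1,2)
    |P|=3: 2 collections, coeffs (1), (1)
    |P|=4: 2 collections, coeffs (1), (1)
    |P|=5: 1 collection, coeffs ()


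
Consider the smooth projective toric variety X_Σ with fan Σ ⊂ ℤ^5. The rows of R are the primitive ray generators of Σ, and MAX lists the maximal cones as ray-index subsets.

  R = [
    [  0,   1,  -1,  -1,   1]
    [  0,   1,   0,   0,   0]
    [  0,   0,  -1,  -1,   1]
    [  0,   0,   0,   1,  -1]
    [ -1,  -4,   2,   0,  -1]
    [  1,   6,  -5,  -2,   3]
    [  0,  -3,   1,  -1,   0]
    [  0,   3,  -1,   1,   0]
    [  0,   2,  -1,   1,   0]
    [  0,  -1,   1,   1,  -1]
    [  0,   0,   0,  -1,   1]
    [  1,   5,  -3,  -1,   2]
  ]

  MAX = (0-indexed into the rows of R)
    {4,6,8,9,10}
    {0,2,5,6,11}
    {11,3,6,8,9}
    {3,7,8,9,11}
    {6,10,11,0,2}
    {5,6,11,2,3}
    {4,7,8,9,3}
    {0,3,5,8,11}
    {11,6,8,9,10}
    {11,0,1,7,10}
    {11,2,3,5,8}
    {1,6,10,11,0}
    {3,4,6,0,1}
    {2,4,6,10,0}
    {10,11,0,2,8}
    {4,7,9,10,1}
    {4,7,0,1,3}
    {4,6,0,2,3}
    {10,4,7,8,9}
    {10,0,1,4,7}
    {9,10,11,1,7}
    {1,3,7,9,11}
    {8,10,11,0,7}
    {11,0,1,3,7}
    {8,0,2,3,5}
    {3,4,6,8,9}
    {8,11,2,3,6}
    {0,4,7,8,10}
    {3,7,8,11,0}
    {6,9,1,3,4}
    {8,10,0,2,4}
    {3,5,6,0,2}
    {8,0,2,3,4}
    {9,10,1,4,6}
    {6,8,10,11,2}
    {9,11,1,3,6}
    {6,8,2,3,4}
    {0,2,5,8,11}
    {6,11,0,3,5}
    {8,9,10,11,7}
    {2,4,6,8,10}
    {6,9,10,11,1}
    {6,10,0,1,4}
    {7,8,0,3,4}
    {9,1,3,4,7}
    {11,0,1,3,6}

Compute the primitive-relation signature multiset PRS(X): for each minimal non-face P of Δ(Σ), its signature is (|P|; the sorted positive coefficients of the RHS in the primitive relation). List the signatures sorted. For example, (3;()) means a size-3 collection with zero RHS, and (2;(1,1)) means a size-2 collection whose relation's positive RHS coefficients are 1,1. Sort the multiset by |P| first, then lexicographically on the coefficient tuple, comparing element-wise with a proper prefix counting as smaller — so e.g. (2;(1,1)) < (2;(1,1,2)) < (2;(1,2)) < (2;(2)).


|primitive collections| = 16. Relations:

  P = {0,9}:  v_{0} + v_{9} = 0 ; sig = (2;())
  P = {3,10}:  v_{3} + v_{10} = 0 ; sig = (2;())
  P = {6,7}:  v_{6} + v_{7} = 0 ; sig = (2;())
  P = {1,2}:  v_{1} + v_{2} = v_{0} ; sig = (2;(1))
  P = {1,8}:  v_{1} + v_{8} = v_{7} ; sig = (2;(1))
  P = {4,11}:  v_{4} + v_{11} = v_{0} ; sig = (2;(1))
  P = {2,7}:  v_{2} + v_{7} = v_{0} + v_{8} ; sig = (2;(1,1))
  P = {2,9}:  v_{2} + v_{9} = v_{6} + v_{8} ; sig = (2;(1,1))
  P = {5,9}:  v_{5} + v_{9} = v_{2} + v_{3} + v_{11} ; sig = (2;(1,1,1))
  P = {5,10}:  v_{5} + v_{10} = v_{0} + v_{2} + v_{11} ; sig = (2;(1,1,1))
  P = {5,7}:  v_{5} + v_{7} = 2·v_{0} + v_{3} + v_{8} + v_{11} ; sig = (2;(1,1,1,2))
  P = {1,5}:  v_{1} + v_{5} = 2·v_{0} + v_{3} + v_{11} ; sig = (2;(1,1,2))
  P = {4,5}:  v_{4} + v_{5} = 2·v_{0} + v_{2} + v_{3} ; sig = (2;(1,1,2))
  P = {0,6,8}:  v_{0} + v_{6} + v_{8} = v_{2} ; sig = (3;(1))
  P = {5,6,8}:  v_{5} + v_{6} + v_{8} = 2·v_{2} + v_{3} + v_{11} ; sig = (3;(1,1,2))
  P = {0,2,3,11}:  v_{0} + v_{2} + v_{3} + v_{11} = v_{5} ; sig = (4;(1))

Signatures (|P|; sorted positive RHS coefficients), sorted:
{ (2;()) ×3,  (2;(1)) ×3,  (2;(1,1)) ×2,  (2;(1,1,1)) ×2,  (2;(1,1,1,2)),  (2;(1,1,2)) ×2,  (3;(1)),  (3;(1,1,2)),  (4;(1)) }


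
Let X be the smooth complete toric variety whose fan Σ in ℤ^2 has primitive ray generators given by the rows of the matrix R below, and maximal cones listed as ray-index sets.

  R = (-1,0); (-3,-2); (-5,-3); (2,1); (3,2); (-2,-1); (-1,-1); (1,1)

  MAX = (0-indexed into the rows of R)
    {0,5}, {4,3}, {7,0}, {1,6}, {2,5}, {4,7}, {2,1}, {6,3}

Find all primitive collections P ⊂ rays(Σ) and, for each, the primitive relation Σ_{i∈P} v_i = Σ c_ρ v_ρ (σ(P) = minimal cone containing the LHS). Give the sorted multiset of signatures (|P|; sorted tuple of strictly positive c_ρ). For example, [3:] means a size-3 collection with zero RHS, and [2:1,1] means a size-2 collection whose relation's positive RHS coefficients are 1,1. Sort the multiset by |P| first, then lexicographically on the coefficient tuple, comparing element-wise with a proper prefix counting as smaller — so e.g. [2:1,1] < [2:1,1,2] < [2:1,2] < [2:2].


20 minimal non-faces of Δ(Σ) (on 8 rays):

  {1,4}:  v_{1} + v_{4} = 0 ; sig = [2:]
  {3,5}:  v_{3} + v_{5} = 0 ; sig = [2:]
  {6,7}:  v_{6} + v_{7} = 0 ; sig = [2:]
  {0,3}:  v_{0} + v_{3} = v_{7} ; sig = [2:1]
  {0,6}:  v_{0} + v_{6} = v_{5} ; sig = [2:1]
  {1,3}:  v_{1} + v_{3} = v_{6} ; sig = [2:1]
  {1,5}:  v_{1} + v_{5} = v_{2} ; sig = [2:1]
  {1,7}:  v_{1} + v_{7} = v_{5} ; sig = [2:1]
  {2,3}:  v_{2} + v_{3} = v_{1} ; sig = [2:1]
  {2,4}:  v_{2} + v_{4} = v_{5} ; sig = [2:1]
  {3,7}:  v_{3} + v_{7} = v_{4} ; sig = [2:1]
  {4,5}:  v_{4} + v_{5} = v_{7} ; sig = [2:1]
  {4,6}:  v_{4} + v_{6} = v_{3} ; sig = [2:1]
  {5,6}:  v_{5} + v_{6} = v_{1} ; sig = [2:1]
  {5,7}:  v_{5} + v_{7} = v_{0} ; sig = [2:1]
  {0,1}:  v_{0} + v_{1} = 2·v_{5} ; sig = [2:2]
  {0,4}:  v_{0} + v_{4} = 2·v_{7} ; sig = [2:2]
  {2,6}:  v_{2} + v_{6} = 2·v_{1} ; sig = [2:2]
  {2,7}:  v_{2} + v_{7} = 2·v_{5} ; sig = [2:2]
  {0,2}:  v_{0} + v_{2} = 3·v_{5} ; sig = [2:3]

so the primitive-relation signature multiset is
[[2:], [2:], [2:], [2:1], [2:1], [2:1], [2:1], [2:1], [2:1], [2:1], [2:1], [2:1], [2:1], [2:1], [2:1], [2:2], [2:2], [2:2], [2:2], [2:3]]


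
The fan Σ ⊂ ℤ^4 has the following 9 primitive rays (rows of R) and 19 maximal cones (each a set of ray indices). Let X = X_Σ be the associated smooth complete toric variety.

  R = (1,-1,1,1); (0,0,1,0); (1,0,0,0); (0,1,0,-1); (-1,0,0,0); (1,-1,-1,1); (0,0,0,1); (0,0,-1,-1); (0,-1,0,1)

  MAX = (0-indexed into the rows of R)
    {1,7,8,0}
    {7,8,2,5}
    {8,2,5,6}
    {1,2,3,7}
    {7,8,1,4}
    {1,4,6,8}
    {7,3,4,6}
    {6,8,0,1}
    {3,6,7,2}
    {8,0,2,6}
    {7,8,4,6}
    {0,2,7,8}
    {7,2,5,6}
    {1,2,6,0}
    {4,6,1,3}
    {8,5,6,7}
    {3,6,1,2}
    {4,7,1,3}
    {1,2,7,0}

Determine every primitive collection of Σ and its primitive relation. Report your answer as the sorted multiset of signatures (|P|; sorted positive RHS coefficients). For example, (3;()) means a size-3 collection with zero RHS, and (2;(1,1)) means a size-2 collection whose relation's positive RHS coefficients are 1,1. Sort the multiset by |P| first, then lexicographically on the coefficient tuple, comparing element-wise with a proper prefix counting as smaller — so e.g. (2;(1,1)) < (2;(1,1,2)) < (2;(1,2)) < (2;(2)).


|primitive collections| = 12. Relations:

  {2,4}:  v_{2} + v_{4} = 0 ; sig = (2;())
  {3,8}:  v_{3} + v_{8} = 0 ; sig = (2;())
  {0,3}:  v_{0} + v_{3} = v_{1} + v_{2} ; sig = (2;(1,1))
  {0,4}:  v_{0} + v_{4} = v_{1} + v_{8} ; sig = (2;(1,1))
  {1,5}:  v_{1} + v_{5} = v_{2} + v_{8} ; sig = (2;(1,1))
  {3,5}:  v_{3} + v_{5} = v_{2} + v_{6} + v_{7} ; sig = (2;(1,1,1))
  {4,5}:  v_{4} + v_{5} = v_{6} + v_{7} + v_{8} ; sig = (2;(1,1,1))
  {0,5}:  v_{0} + v_{5} = 2·v_{2} + 2·v_{8} ; sig = (2;(2,2))
  {1,6,7}:  v_{1} + v_{6} + v_{7} = 0 ; sig = (3;())
  {1,2,8}:  v_{1} + v_{2} + v_{8} = v_{0} ; sig = (3;(1))
  {0,6,7}:  v_{0} + v_{6} + v_{7} = v_{2} + v_{8} ; sig = (3;(1,1))
  {2,6,7,8}:  v_{2} + v_{6} + v_{7} + v_{8} = v_{5} ; sig = (4;(1))

Hence PRS(X_Σ) =
    |P|=2: 8 collections, coeffs (), (), (1,1), (1,1), (1,1), (1,1,1), (1,1,1), (2,2)
    |P|=3: 3 collections, coeffs (), (1), (1,1)
    |P|=4: 1 collection, coeffs (1)


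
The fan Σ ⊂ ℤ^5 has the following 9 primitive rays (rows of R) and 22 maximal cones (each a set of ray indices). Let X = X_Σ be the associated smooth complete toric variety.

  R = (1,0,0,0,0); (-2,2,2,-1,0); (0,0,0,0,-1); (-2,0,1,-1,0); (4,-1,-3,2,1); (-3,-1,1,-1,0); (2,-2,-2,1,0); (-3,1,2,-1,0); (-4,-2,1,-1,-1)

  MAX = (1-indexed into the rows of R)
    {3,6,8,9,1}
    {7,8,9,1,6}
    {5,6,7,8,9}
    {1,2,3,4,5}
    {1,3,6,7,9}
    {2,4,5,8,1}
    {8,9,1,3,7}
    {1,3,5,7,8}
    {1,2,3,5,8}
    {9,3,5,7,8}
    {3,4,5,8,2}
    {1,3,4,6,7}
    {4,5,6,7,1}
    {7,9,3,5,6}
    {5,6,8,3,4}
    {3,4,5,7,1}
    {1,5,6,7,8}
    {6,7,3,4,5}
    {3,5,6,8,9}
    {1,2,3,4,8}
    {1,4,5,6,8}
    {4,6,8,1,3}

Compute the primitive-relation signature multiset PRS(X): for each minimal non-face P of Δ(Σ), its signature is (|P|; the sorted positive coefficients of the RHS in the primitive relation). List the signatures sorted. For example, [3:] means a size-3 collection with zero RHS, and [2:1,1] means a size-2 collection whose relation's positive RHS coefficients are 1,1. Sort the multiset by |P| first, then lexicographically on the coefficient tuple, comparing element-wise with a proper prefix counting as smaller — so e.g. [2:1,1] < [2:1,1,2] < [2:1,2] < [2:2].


9 minimal non-faces of Δ(Σ) (on 9 rays):

  P = {2,7}:  v_{2} + v_{7} = 0  ⇒ sig = [2:]
  P = {2,6}:  v_{2} + v_{6} = v_{4} + v_{8}  ⇒ sig = [2:1,1]
  P = {2,9}:  v_{2} + v_{9} = v_{3} + v_{6} + v_{8}  ⇒ sig = [2:1,1,1]
  P = {4,9}:  v_{4} + v_{9} = v_{3} + 2·v_{6}  ⇒ sig = [2:1,2]
  P = {4,7,8}:  v_{4} + v_{7} + v_{8} = v_{6}  ⇒ sig = [3:1]
  P = {1,5,9}:  v_{1} + v_{5} + v_{9} = 2·v_{7} + v_{8}  ⇒ sig = [3:1,2]
  P = {1,3,5,6}:  v_{1} + v_{3} + v_{5} + v_{6} = v_{7}  ⇒ sig = [4:1]
  P = {3,6,7,8}:  v_{3} + v_{6} + v_{7} + v_{8} = v_{9}  ⇒ sig = [4:1]
  P = {1,3,4,5,8}:  v_{1} + v_{3} + v_{4} + v_{5} + v_{8} = 0  ⇒ sig = [5:]

so the primitive-relation signature multiset is
[[2:], [2:1,1], [2:1,1,1], [2:1,2], [3:1], [3:1,2], [4:1], [4:1], [5:]]


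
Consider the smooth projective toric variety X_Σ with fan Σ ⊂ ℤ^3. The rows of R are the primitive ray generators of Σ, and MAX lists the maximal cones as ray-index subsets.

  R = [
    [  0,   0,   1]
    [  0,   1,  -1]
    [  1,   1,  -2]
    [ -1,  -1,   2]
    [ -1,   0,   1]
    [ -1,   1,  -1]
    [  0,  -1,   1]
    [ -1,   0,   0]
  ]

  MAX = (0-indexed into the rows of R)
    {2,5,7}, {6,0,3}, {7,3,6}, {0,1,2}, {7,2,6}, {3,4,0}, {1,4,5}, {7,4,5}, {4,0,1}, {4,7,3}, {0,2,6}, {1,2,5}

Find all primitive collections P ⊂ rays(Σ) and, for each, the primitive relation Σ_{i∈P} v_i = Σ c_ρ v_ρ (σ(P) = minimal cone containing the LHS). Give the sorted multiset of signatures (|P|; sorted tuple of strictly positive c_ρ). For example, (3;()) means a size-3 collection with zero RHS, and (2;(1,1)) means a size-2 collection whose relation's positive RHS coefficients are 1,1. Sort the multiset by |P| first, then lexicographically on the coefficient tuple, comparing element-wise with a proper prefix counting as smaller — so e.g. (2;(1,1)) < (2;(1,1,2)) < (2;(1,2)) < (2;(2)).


10 collections generate NE(X_Σ); each relation:

  P = {1,6}:  v_{1} + v_{6} = 0  so sig = (2;())
  P = {2,3}:  v_{2} + v_{3} = 0  so sig = (2;())
  P = {0,7}:  v_{0} + v_{7} = v_{4}  so sig = (2;(1))
  P = {1,3}:  v_{1} + v_{3} = v_{4}  so sig = (2;(1))
  P = {1,7}:  v_{1} + v_{7} = v_{5}  so sig = (2;(1))
  P = {2,4}:  v_{2} + v_{4} = v_{1}  so sig = (2;(1))
  P = {4,6}:  v_{4} + v_{6} = v_{3}  so sig = (2;(1))
  P = {5,6}:  v_{5} + v_{6} = v_{7}  so sig = (2;(1))
  P = {0,5}:  v_{0} + v_{5} = v_{1} + v_{4}  so sig = (2;(1,1))
  P = {3,5}:  v_{3} + v_{5} = v_{4} + v_{7}  so sig = (2;(1,1))

so the primitive-relation signature multiset is
    |P|=2: 10 collections, coeffs (), (), (1), (1), (1), (1), (1), (1), (1,1), (1,1)


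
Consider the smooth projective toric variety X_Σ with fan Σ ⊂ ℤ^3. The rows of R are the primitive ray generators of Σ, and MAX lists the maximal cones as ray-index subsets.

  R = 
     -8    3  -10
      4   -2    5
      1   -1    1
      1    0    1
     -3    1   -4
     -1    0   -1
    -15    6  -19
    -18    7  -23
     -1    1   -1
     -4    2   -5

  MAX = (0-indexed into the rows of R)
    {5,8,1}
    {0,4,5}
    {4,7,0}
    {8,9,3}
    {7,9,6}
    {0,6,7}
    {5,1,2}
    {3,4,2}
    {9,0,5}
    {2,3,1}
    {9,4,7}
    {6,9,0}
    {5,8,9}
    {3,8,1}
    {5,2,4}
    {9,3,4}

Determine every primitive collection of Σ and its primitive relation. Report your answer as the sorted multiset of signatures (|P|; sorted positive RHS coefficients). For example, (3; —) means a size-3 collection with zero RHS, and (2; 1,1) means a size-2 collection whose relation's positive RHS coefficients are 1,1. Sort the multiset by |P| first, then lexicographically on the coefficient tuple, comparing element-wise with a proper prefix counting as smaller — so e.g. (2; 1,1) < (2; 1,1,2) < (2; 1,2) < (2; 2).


Primitive collections (24):

  • {1,9}:  v_{1} + v_{9} = 0  →  sig = (2; —)
  • {2,8}:  v_{2} + v_{8} = 0  →  sig = (2; —)
  • {3,5}:  v_{3} + v_{5} = 0  →  sig = (2; —)
  • {1,4}:  v_{1} + v_{4} = v_{2}  →  sig = (2; 1)
  • {2,9}:  v_{2} + v_{9} = v_{4}  →  sig = (2; 1)
  • {4,6}:  v_{4} + v_{6} = v_{7}  →  sig = (2; 1)
  • {4,8}:  v_{4} + v_{8} = v_{9}  →  sig = (2; 1)
  • {0,1}:  v_{0} + v_{1} = v_{4} + v_{5}  →  sig = (2; 1,1)
  • {0,3}:  v_{0} + v_{3} = v_{4} + v_{9}  →  sig = (2; 1,1)
  • {1,6}:  v_{1} + v_{6} = v_{0} + v_{4}  →  sig = (2; 1,1)
  • {7,8}:  v_{7} + v_{8} = v_{6} + v_{9}  →  sig = (2; 1,1)
  • {0,2}:  v_{0} + v_{2} = 2·v_{4} + v_{5}  →  sig = (2; 1,2)
  • {0,8}:  v_{0} + v_{8} = v_{5} + 2·v_{9}  →  sig = (2; 1,2)
  • {1,7}:  v_{1} + v_{7} = v_{0} + 2·v_{4}  →  sig = (2; 1,2)
  • {2,6}:  v_{2} + v_{6} = v_{0} + 2·v_{4}  →  sig = (2; 1,2)
  • {5,7}:  v_{5} + v_{7} = 2·v_{0} + v_{4}  →  sig = (2; 1,2)
  • {6,8}:  v_{6} + v_{8} = v_{0} + 2·v_{9}  →  sig = (2; 1,2)
  • {2,7}:  v_{2} + v_{7} = v_{0} + 3·v_{4}  →  sig = (2; 1,3)
  • {5,6}:  v_{5} + v_{6} = 2·v_{0}  →  sig = (2; 2)
  • {3,6}:  v_{3} + v_{6} = 2·v_{4} + 2·v_{9}  →  sig = (2; 2,2)
  • {3,7}:  v_{3} + v_{7} = 3·v_{4} + 2·v_{9}  →  sig = (2; 2,3)
  • {0,4,9}:  v_{0} + v_{4} + v_{9} = v_{6}  →  sig = (3; 1)
  • {4,5,9}:  v_{4} + v_{5} + v_{9} = v_{0}  →  sig = (3; 1)
  • {0,7,9}:  v_{0} + v_{7} + v_{9} = 2·v_{6}  →  sig = (3; 2)

Sorted signature multiset PRS(X):
    |P|=2: 21 collections, coeffs (), (), (), (1), (1), (1), (1), (1,1), (1,1), (1,1), (1,1), (1,2), (1,2), (1,2), (1,2), (1,2), (1,2), (1,3), (2), (2,2), (2,3)
    |P|=3: 3 collections, coeffs (1), (1), (2)


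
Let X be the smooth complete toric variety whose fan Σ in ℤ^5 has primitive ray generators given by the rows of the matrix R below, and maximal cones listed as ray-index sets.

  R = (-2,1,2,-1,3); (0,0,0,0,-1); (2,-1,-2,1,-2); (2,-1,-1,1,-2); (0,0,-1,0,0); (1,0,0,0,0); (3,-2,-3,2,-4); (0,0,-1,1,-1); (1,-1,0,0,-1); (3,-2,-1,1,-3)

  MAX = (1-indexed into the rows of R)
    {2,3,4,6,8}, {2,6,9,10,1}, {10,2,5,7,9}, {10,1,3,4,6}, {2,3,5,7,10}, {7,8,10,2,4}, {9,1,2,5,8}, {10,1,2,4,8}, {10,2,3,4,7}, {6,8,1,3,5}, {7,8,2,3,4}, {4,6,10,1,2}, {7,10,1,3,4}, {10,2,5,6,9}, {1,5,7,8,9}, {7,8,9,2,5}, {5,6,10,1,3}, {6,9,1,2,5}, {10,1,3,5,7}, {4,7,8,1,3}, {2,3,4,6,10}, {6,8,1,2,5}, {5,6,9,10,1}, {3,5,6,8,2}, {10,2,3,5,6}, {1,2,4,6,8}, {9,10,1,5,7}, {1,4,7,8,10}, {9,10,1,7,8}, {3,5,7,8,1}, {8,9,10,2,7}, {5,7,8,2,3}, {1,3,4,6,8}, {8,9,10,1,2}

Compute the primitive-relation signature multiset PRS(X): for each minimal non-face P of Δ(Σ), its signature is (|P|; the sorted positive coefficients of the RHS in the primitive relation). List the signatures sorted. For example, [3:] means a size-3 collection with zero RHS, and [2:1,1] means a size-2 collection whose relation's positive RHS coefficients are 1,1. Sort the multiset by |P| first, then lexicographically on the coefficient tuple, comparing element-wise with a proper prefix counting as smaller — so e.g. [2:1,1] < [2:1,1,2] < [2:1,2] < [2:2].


11 collections generate NE(X_Σ); each relation:

  P={4,5}:  v_{4} + v_{5} = v_{3}  ⇒ sig = [2:1]
  P={4,9}:  v_{4} + v_{9} = v_{10}  ⇒ sig = [2:1]
  P={3,9}:  v_{3} + v_{9} = v_{5} + v_{10}  ⇒ sig = [2:1,1]
  P={6,7}:  v_{6} + v_{7} = v_{3} + v_{4}  ⇒ sig = [2:1,1]
  P={1,2,3}:  v_{1} + v_{2} + v_{3} = 0  ⇒ sig = [3:]
  P={5,8,10}:  v_{5} + v_{8} + v_{10} = v_{7}  ⇒ sig = [3:1]
  P={6,8,9}:  v_{6} + v_{8} + v_{9} = v_{4}  ⇒ sig = [3:1]
  P={1,2,7}:  v_{1} + v_{2} + v_{7} = v_{8} + v_{9}  ⇒ sig = [3:1,1]
  P={3,8,10}:  v_{3} + v_{8} + v_{10} = v_{4} + v_{7}  ⇒ sig = [3:1,1]
  P={6,8,10}:  v_{6} + v_{8} + v_{10} = 2·v_{4}  ⇒ sig = [3:2]
  P={1,2,5,10}:  v_{1} + v_{2} + v_{5} + v_{10} = v_{9}  ⇒ sig = [4:1]

so the primitive-relation signature multiset is
    [2:1]
    [2:1]
    [2:1,1]
    [2:1,1]
    [3:]
    [3:1]
    [3:1]
    [3:1,1]
    [3:1,1]
    [3:2]
    [4:1]


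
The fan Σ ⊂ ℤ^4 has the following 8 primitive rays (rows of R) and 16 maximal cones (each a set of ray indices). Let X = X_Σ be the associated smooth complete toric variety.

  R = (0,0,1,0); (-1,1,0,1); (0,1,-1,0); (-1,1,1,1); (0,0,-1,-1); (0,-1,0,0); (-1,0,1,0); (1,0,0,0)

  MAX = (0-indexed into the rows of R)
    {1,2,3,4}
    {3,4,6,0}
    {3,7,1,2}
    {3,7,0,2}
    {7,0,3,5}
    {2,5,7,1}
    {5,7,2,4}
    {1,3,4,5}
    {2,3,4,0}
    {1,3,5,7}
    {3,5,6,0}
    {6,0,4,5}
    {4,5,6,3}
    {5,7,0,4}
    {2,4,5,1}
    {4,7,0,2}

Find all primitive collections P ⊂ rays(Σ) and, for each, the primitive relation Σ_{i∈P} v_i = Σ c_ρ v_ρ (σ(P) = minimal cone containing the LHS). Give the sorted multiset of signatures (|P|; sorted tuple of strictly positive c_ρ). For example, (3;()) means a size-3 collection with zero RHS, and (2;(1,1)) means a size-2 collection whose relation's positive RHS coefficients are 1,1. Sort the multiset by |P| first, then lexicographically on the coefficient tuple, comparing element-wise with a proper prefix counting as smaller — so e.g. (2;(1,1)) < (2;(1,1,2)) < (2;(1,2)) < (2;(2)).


Primitive collections (9):

  P={0,1}:  v_{0} + v_{1} = v_{3}  so sig = (2;(1))
  P={6,7}:  v_{6} + v_{7} = v_{0}  so sig = (2;(1))
  P={2,6}:  v_{2} + v_{6} = v_{3} + v_{4}  so sig = (2;(1,1))
  P={1,6}:  v_{1} + v_{6} = 2·v_{3} + v_{4} + v_{5}  so sig = (2;(1,1,2))
  P={0,2,5}:  v_{0} + v_{2} + v_{5} = 0  so sig = (3;())
  P={1,4,7}:  v_{1} + v_{4} + v_{7} = v_{2}  so sig = (3;(1))
  P={2,3,5}:  v_{2} + v_{3} + v_{5} = v_{1}  so sig = (3;(1))
  P={3,4,7}:  v_{3} + v_{4} + v_{7} = v_{0} + v_{2}  so sig = (3;(1,1))
  P={0,3,4,5}:  v_{0} + v_{3} + v_{4} + v_{5} = v_{6}  so sig = (4;(1))

Signatures (|P|; sorted positive RHS coefficients), sorted:
{ (2;(1)) ×2,  (2;(1,1)),  (2;(1,1,2)),  (3;()),  (3;(1)) ×2,  (3;(1,1)),  (4;(1)) }
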